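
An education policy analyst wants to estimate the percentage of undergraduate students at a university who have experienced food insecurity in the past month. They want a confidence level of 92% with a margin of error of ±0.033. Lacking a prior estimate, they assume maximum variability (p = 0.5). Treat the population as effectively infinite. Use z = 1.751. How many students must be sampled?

With p = 0.5, p(1−p) = 0.25.
n = z²·p(1−p)/E² = 1.751² × 0.2500 / 0.033² = 3.0660 × 0.2500 / 0.001089 ≈ 703.86.
Rounding up gives n = 704.

704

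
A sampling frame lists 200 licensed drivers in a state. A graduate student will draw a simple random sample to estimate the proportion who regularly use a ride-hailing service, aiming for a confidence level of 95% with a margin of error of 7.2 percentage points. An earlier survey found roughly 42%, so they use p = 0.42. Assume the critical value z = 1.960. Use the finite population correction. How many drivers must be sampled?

96

Unadjusted: n₀ = 1.960² × 0.42 × 0.58 / 0.072² ≈ 180.52, so n₀ = 181.
Finite population correction with N = 200: n = n₀ / (1 + (n₀−1)/N) = 181 / (1 + 180/200) = 181 / 1.9000 ≈ 95.26.
Rounding up, n = 96.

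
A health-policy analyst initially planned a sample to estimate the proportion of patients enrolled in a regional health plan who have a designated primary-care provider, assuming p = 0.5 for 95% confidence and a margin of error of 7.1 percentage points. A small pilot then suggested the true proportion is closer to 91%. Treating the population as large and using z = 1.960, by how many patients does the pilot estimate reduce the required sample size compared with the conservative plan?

128

Conservative (p = 0.5): n = 1.960² × 0.25 / 0.071² ≈ 190.52 → 191.
Using p = 0.91: p(1−p) = 0.0819, so n = 1.960² × 0.0819 / 0.071² ≈ 62.41 → 63.
Reduction: 191 − 63 = 128.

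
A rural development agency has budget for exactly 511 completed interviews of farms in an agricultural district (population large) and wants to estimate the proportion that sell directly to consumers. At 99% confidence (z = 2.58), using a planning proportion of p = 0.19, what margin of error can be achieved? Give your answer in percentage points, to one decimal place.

4.5

SE(p̂) = √[p(1−p)/n] = √[0.1539/511] = 0.01735.
E = z × SE = 2.58 × 0.01735 = 0.04477, or 4.5 percentage points.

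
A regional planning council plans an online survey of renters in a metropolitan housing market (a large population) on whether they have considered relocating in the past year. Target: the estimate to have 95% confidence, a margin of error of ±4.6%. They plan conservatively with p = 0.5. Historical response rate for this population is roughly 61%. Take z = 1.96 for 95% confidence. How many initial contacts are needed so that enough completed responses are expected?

Completed interviews needed: n₀ = 1.96² × 0.2500 / 0.046² ≈ 453.88 → 454.
At a 61% response rate, contacts needed = 454 / 0.61 ≈ 744.26 → 745.

745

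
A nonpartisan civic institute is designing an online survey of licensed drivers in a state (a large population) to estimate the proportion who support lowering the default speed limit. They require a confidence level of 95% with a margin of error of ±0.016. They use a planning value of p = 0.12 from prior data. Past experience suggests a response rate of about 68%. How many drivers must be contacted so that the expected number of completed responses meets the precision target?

For 95% confidence, z = 1.96.
Completed interviews needed: n₀ = 1.96² × 0.1056 / 0.016² ≈ 1584.66 → 1585.
At a 68% response rate, contacts needed = 1585 / 0.68 ≈ 2330.88 → 2331.

2331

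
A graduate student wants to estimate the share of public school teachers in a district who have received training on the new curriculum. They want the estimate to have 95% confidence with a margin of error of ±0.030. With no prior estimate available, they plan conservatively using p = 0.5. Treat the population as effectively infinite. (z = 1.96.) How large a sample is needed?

With p = 0.5, p(1−p) = 0.25.
n = z²·p(1−p)/E² = 1.96² × 0.2500 / 0.030² = 3.8416 × 0.2500 / 0.000900 ≈ 1067.11.
Rounding up gives n = 1068.

1068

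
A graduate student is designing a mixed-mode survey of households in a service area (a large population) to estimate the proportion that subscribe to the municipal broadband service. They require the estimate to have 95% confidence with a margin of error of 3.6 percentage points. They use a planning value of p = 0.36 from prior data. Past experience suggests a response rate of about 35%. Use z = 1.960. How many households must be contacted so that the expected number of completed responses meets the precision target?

1952

Completed interviews needed: n₀ = 1.960² × 0.2304 / 0.036² ≈ 682.95 → 683.
At a 35% response rate, contacts needed = 683 / 0.35 ≈ 1951.43 → 1952.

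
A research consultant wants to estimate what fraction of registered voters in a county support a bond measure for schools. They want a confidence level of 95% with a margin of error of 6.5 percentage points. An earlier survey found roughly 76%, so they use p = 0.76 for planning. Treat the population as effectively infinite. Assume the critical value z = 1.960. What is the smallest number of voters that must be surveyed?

With p = 0.76, p(1−p) = 0.1824.
n = z²·p(1−p)/E² = 1.960² × 0.1824 / 0.065² = 3.8416 × 0.1824 / 0.004225 ≈ 165.85.
Rounding up gives n = 166.

166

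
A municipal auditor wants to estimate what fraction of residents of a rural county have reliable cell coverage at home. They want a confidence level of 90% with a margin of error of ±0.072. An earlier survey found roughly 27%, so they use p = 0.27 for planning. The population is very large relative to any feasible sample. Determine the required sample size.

For 90% confidence, z = 1.645.
With p = 0.27, p(1−p) = 0.1971.
n = z²·p(1−p)/E² = 1.645² × 0.1971 / 0.072² = 2.7060 × 0.1971 / 0.005184 ≈ 102.89.
Rounding up gives n = 103.

103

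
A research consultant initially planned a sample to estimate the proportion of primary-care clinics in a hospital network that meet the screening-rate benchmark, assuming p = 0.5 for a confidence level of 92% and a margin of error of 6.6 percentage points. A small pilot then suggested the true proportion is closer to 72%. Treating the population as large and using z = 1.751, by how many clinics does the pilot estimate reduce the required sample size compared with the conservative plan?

34

Conservative (p = 0.5): n = 1.751² × 0.25 / 0.066² ≈ 175.96 → 176.
Using p = 0.72: p(1−p) = 0.2016, so n = 1.751² × 0.2016 / 0.066² ≈ 141.90 → 142.
Reduction: 176 − 142 = 34.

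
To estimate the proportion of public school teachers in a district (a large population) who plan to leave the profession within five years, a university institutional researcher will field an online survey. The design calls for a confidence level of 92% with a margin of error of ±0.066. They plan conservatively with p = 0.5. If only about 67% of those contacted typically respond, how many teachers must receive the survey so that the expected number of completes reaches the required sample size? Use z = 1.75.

Completed interviews needed: n₀ = 1.75² × 0.2500 / 0.066² ≈ 175.76 → 176.
At a 67% response rate, contacts needed = 176 / 0.67 ≈ 262.69 → 263.

263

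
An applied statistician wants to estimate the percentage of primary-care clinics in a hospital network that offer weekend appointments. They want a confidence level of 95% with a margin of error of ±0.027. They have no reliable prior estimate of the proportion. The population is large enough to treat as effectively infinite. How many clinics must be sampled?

1318

For 95% confidence, z = 1.960.
With no prior estimate, use p = 0.5, giving p(1−p) = 0.25.
n = z²·p(1−p)/E² = 1.960² × 0.2500 / 0.027² = 3.8416 × 0.2500 / 0.000729 ≈ 1317.42.
Rounding up gives n = 1318.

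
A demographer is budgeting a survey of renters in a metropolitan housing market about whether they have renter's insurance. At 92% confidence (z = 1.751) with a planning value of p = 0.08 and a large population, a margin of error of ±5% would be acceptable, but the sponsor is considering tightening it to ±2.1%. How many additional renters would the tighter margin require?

At ±5%: n = 1.751² × 0.0736 / 0.050² ≈ 90.26 → 91.
At ±2.1%: n = 1.751² × 0.0736 / 0.021² ≈ 511.70 → 512.
Additional respondents: 512 − 91 = 421.

421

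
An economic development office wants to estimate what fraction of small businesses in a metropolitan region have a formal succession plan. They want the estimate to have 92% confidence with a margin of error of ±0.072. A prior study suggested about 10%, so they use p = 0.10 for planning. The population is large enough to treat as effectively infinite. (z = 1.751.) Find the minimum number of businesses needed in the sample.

54

With p = 0.10, p(1−p) = 0.0900.
n = z²·p(1−p)/E² = 1.751² × 0.0900 / 0.072² = 3.0660 × 0.0900 / 0.005184 ≈ 53.23.
Rounding up gives n = 54.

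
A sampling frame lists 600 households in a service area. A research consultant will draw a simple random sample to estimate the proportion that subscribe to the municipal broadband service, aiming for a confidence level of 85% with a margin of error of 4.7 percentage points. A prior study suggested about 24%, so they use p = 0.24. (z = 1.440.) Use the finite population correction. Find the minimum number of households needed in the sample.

Unadjusted: n₀ = 1.440² × 0.24 × 0.76 / 0.047² ≈ 171.22, so n₀ = 172.
Finite population correction with N = 600: n = n₀ / (1 + (n₀−1)/N) = 172 / (1 + 171/600) = 172 / 1.2850 ≈ 133.85.
Rounding up, n = 134.

134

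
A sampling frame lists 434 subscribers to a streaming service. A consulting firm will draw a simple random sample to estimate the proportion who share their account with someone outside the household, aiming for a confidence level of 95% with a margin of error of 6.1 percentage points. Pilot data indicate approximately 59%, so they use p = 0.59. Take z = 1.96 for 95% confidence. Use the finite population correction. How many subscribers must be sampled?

Unadjusted: n₀ = 1.96² × 0.59 × 0.41 / 0.061² ≈ 249.74, so n₀ = 250.
Finite population correction with N = 434: n = n₀ / (1 + (n₀−1)/N) = 250 / (1 + 249/434) = 250 / 1.5737 ≈ 158.86.
Rounding up, n = 159.

159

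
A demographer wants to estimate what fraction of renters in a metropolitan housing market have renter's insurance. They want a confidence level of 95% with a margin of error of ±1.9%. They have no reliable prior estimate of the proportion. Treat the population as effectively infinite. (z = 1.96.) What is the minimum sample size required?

2661

With no prior estimate, use p = 0.5, giving p(1−p) = 0.25.
n = z²·p(1−p)/E² = 1.96² × 0.2500 / 0.019² = 3.8416 × 0.2500 / 0.000361 ≈ 2660.39.
Rounding up gives n = 2661.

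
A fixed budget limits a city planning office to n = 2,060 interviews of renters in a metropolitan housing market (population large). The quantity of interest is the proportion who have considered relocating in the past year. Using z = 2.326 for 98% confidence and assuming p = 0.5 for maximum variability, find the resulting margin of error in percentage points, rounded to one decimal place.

SE(p̂) = √[p(1−p)/n] = √[0.2500/2060] = 0.01102.
E = z × SE = 2.326 × 0.01102 = 0.02562, or 2.6 percentage points.

2.6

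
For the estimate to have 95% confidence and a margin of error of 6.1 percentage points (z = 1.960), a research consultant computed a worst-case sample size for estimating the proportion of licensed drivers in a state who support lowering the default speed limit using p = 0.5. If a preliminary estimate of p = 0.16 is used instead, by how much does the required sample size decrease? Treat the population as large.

120

Conservative (p = 0.5): n = 1.960² × 0.25 / 0.061² ≈ 258.10 → 259.
Using p = 0.16: p(1−p) = 0.1344, so n = 1.960² × 0.1344 / 0.061² ≈ 138.76 → 139.
Reduction: 259 − 139 = 120.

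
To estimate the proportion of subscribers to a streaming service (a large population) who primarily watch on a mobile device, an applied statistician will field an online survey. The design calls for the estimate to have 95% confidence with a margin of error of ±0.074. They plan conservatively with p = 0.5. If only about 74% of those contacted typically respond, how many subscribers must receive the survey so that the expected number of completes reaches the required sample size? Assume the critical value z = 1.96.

Completed interviews needed: n₀ = 1.96² × 0.2500 / 0.074² ≈ 175.38 → 176.
At a 74% response rate, contacts needed = 176 / 0.74 ≈ 237.84 → 238.

238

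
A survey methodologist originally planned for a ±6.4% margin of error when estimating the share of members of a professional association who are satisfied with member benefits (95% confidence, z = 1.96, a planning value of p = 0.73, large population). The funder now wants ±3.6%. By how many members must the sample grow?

400

At ±6.4%: n = 1.96² × 0.1971 / 0.064² ≈ 184.86 → 185.
At ±3.6%: n = 1.96² × 0.1971 / 0.036² ≈ 584.24 → 585.
Additional respondents: 585 − 185 = 400.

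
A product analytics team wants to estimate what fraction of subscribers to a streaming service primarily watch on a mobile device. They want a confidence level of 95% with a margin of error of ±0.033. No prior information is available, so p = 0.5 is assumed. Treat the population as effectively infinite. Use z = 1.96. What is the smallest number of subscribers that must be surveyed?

With p = 0.5, p(1−p) = 0.25.
n = z²·p(1−p)/E² = 1.96² × 0.2500 / 0.033² = 3.8416 × 0.2500 / 0.001089 ≈ 881.91.
Rounding up gives n = 882.

882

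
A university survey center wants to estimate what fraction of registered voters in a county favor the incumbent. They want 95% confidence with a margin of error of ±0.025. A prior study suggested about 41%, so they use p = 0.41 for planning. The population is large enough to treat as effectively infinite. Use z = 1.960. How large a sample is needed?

1487

With p = 0.41, p(1−p) = 0.2419.
n = z²·p(1−p)/E² = 1.960² × 0.2419 / 0.025² = 3.8416 × 0.2419 / 0.000625 ≈ 1486.85.
Rounding up gives n = 1487.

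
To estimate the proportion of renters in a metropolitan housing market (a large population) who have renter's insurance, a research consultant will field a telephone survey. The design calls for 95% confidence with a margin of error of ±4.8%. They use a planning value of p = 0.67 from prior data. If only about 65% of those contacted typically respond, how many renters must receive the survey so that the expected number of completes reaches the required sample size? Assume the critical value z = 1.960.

Completed interviews needed: n₀ = 1.960² × 0.2211 / 0.048² ≈ 368.65 → 369.
At a 65% response rate, contacts needed = 369 / 0.65 ≈ 567.69 → 568.

568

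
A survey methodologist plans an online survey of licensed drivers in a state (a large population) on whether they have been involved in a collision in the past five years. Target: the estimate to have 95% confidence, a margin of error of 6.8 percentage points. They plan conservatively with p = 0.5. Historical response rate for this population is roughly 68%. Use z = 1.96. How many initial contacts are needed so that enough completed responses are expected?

Completed interviews needed: n₀ = 1.96² × 0.2500 / 0.068² ≈ 207.70 → 208.
At a 68% response rate, contacts needed = 208 / 0.68 ≈ 305.88 → 306.

306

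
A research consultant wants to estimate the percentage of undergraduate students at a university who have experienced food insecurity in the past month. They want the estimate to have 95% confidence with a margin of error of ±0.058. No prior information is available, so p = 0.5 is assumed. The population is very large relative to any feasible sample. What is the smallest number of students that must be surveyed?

286

For 95% confidence, z = 1.960.
With p = 0.5, p(1−p) = 0.25.
n = z²·p(1−p)/E² = 1.960² × 0.2500 / 0.058² = 3.8416 × 0.2500 / 0.003364 ≈ 285.49.
Rounding up gives n = 286.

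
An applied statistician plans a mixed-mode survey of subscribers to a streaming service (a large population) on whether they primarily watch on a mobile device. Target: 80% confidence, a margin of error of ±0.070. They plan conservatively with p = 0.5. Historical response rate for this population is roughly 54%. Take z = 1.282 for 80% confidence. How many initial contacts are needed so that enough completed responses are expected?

156

Completed interviews needed: n₀ = 1.282² × 0.2500 / 0.070² ≈ 83.85 → 84.
At a 54% response rate, contacts needed = 84 / 0.54 ≈ 155.56 → 156.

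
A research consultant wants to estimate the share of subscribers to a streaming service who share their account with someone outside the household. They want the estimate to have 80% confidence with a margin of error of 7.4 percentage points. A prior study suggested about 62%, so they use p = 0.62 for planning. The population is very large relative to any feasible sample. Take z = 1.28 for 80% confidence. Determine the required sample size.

71

With p = 0.62, p(1−p) = 0.2356.
n = z²·p(1−p)/E² = 1.28² × 0.2356 / 0.074² = 1.6384 × 0.2356 / 0.005476 ≈ 70.49.
Rounding up gives n = 71.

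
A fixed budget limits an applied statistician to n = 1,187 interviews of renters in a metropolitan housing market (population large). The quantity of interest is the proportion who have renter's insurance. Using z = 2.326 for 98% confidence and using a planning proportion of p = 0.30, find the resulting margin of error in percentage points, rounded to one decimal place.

SE(p̂) = √[p(1−p)/n] = √[0.2100/1187] = 0.01330.
E = z × SE = 2.326 × 0.01330 = 0.03094, or 3.1 percentage points.

3.1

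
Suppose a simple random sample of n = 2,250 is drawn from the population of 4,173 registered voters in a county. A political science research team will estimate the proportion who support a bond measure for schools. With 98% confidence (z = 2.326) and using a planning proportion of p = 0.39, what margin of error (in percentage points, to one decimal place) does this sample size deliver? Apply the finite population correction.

Finite-population factor: (N−n)/(N−1) = (4173−2250)/(4173−1) = 0.4609.
SE(p̂) = √[p(1−p)/n · (N−n)/(N−1)] = √[0.2379/2250 × 0.4609] = 0.00698.
E = z × SE = 2.326 × 0.00698 = 0.01624 ≈ 1.6 percentage points.

1.6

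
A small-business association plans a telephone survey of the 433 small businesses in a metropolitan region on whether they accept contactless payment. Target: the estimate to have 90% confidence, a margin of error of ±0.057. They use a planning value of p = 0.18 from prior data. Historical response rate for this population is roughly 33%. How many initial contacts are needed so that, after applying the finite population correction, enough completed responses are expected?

For 90% confidence, z = 1.645.
Completed interviews needed (unadjusted): n₀ = 1.645² × 0.1476 / 0.057² ≈ 122.93 → 123.
FPC for N = 433: n = 123 / (1 + 122/433) = 123 / 1.2818 ≈ 95.96 → 96.
At a 33% response rate, contacts needed = 96 / 0.33 ≈ 290.91 → 291.

291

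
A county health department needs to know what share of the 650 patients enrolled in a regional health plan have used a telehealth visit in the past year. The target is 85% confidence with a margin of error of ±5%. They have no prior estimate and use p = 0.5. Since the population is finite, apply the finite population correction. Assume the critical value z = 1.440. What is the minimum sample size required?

158

Unadjusted: n₀ = 1.440² × 0.50 × 0.50 / 0.050² ≈ 207.36, so n₀ = 208.
Finite population correction with N = 650: n = n₀ / (1 + (n₀−1)/N) = 208 / (1 + 207/650) = 208 / 1.3185 ≈ 157.76.
Rounding up, n = 158.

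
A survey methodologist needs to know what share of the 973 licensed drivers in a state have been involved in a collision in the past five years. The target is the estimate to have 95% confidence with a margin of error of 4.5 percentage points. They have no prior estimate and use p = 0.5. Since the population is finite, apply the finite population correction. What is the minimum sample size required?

320

For 95% confidence, z = 1.96.
Unadjusted: n₀ = 1.96² × 0.50 × 0.50 / 0.045² ≈ 474.27, so n₀ = 475.
Finite population correction with N = 973: n = n₀ / (1 + (n₀−1)/N) = 475 / (1 + 474/973) = 475 / 1.4872 ≈ 319.40.
Rounding up, n = 320.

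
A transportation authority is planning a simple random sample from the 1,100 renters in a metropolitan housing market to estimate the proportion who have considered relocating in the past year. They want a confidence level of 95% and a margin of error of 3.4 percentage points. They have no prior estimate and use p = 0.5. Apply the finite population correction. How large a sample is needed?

474

For 95% confidence, z = 1.960.
Unadjusted: n₀ = 1.960² × 0.50 × 0.50 / 0.034² ≈ 830.80, so n₀ = 831.
Finite population correction with N = 1,100: n = n₀ / (1 + (n₀−1)/N) = 831 / (1 + 830/1100) = 831 / 1.7545 ≈ 473.63.
Rounding up, n = 474.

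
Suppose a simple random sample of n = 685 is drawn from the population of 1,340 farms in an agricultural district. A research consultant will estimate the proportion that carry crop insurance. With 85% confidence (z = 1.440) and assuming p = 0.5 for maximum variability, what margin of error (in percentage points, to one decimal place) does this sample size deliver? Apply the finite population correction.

1.9

Finite-population factor: (N−n)/(N−1) = (1340−685)/(1340−1) = 0.4892.
SE(p̂) = √[p(1−p)/n · (N−n)/(N−1)] = √[0.2500/685 × 0.4892] = 0.01336.
E = z × SE = 1.440 × 0.01336 = 0.01924 ≈ 1.9 percentage points.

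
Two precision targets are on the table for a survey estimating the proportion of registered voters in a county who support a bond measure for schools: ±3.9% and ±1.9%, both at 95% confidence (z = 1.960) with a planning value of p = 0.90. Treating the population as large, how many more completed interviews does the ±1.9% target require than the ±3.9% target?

At ±3.9%: n = 1.960² × 0.0900 / 0.039² ≈ 227.31 → 228.
At ±1.9%: n = 1.960² × 0.0900 / 0.019² ≈ 957.74 → 958.
Additional respondents: 958 − 228 = 730.

730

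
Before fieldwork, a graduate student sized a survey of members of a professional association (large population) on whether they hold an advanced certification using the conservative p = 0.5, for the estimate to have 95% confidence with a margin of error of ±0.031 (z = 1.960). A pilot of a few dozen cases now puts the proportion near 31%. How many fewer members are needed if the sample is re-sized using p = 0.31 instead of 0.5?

Conservative (p = 0.5): n = 1.960² × 0.25 / 0.031² ≈ 999.38 → 1000.
Using p = 0.31: p(1−p) = 0.2139, so n = 1.960² × 0.2139 / 0.031² ≈ 855.07 → 856.
Reduction: 1000 − 856 = 144.

144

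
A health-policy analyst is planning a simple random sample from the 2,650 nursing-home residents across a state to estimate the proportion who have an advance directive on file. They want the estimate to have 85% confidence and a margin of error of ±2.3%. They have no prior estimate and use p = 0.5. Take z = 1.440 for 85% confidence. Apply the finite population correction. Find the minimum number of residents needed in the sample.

Unadjusted: n₀ = 1.440² × 0.50 × 0.50 / 0.023² ≈ 979.96, so n₀ = 980.
Finite population correction with N = 2,650: n = n₀ / (1 + (n₀−1)/N) = 980 / (1 + 979/2650) = 980 / 1.3694 ≈ 715.62.
Rounding up, n = 716.

716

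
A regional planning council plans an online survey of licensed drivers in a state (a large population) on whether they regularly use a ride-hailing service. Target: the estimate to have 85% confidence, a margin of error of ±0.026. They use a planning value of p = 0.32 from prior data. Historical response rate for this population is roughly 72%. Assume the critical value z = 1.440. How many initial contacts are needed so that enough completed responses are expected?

Completed interviews needed: n₀ = 1.440² × 0.2176 / 0.026² ≈ 667.48 → 668.
At a 72% response rate, contacts needed = 668 / 0.72 ≈ 927.78 → 928.

928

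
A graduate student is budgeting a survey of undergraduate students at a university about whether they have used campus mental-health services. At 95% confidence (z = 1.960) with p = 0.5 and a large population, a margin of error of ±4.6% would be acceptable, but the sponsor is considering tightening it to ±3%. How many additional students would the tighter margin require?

614

At ±4.6%: n = 1.960² × 0.2500 / 0.046² ≈ 453.88 → 454.
At ±3%: n = 1.960² × 0.2500 / 0.030² ≈ 1067.11 → 1068.
Additional respondents: 1068 − 454 = 614.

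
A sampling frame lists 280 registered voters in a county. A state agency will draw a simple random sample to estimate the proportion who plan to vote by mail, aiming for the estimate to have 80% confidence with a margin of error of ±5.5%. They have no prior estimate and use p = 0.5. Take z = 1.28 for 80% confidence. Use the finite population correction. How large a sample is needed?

Unadjusted: n₀ = 1.28² × 0.50 × 0.50 / 0.055² ≈ 135.40, so n₀ = 136.
Finite population correction with N = 280: n = n₀ / (1 + (n₀−1)/N) = 136 / (1 + 135/280) = 136 / 1.4821 ≈ 91.76.
Rounding up, n = 92.

92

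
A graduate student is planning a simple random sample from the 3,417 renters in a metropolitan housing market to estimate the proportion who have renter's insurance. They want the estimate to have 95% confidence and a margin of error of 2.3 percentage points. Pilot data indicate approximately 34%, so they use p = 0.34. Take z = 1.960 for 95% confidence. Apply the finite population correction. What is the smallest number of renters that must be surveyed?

1104

Unadjusted: n₀ = 1.960² × 0.34 × 0.66 / 0.023² ≈ 1629.59, so n₀ = 1630.
Finite population correction with N = 3,417: n = n₀ / (1 + (n₀−1)/N) = 1630 / (1 + 1629/3417) = 1630 / 1.4767 ≈ 1103.79.
Rounding up, n = 1104.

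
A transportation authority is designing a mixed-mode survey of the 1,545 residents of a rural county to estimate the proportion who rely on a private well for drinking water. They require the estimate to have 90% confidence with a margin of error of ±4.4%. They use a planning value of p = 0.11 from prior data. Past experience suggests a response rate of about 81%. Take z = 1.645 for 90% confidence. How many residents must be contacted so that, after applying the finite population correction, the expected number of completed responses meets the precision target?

Completed interviews needed (unadjusted): n₀ = 1.645² × 0.0979 / 0.044² ≈ 136.84 → 137.
FPC for N = 1,545: n = 137 / (1 + 136/1545) = 137 / 1.0880 ≈ 125.92 → 126.
At an 81% response rate, contacts needed = 126 / 0.81 ≈ 155.56 → 156.

156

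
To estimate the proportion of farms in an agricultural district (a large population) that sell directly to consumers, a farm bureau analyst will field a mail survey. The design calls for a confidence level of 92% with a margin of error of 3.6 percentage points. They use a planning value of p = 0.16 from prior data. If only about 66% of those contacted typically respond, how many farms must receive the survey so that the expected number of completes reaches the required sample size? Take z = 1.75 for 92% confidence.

Completed interviews needed: n₀ = 1.75² × 0.1344 / 0.036² ≈ 317.59 → 318.
At a 66% response rate, contacts needed = 318 / 0.66 ≈ 481.82 → 482.

482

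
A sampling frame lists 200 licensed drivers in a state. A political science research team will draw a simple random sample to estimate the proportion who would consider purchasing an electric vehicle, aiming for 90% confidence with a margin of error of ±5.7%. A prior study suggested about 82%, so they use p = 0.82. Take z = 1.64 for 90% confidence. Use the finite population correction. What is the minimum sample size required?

77

Unadjusted: n₀ = 1.64² × 0.82 × 0.18 / 0.057² ≈ 122.19, so n₀ = 123.
Finite population correction with N = 200: n = n₀ / (1 + (n₀−1)/N) = 123 / (1 + 122/200) = 123 / 1.6100 ≈ 76.40.
Rounding up, n = 77.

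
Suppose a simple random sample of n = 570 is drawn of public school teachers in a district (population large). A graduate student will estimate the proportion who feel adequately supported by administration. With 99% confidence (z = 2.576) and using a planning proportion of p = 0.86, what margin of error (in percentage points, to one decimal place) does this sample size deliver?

3.7

SE(p̂) = √[p(1−p)/n] = √[0.1204/570] = 0.01453.
E = z × SE = 2.576 × 0.01453 = 0.03744, or 3.7 percentage points.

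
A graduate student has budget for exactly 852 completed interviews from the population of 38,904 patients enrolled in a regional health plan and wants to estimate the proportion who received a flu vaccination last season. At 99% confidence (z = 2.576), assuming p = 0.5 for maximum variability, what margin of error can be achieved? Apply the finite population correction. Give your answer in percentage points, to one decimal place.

Finite-population factor: (N−n)/(N−1) = (38904−852)/(38904−1) = 0.9781.
SE(p̂) = √[p(1−p)/n · (N−n)/(N−1)] = √[0.2500/852 × 0.9781] = 0.01694.
E = z × SE = 2.576 × 0.01694 = 0.04364 ≈ 4.4 percentage points.

4.4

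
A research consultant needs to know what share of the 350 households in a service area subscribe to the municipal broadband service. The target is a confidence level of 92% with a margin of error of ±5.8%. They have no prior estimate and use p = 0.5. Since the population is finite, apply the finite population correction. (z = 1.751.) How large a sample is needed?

139

Unadjusted: n₀ = 1.751² × 0.50 × 0.50 / 0.058² ≈ 227.85, so n₀ = 228.
Finite population correction with N = 350: n = n₀ / (1 + (n₀−1)/N) = 228 / (1 + 227/350) = 228 / 1.6486 ≈ 138.30.
Rounding up, n = 139.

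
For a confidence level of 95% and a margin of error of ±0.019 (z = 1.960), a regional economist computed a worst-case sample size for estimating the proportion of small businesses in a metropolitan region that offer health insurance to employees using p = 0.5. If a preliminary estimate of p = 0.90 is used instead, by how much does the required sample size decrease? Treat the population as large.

1703

Conservative (p = 0.5): n = 1.960² × 0.25 / 0.019² ≈ 2660.39 → 2661.
Using p = 0.90: p(1−p) = 0.0900, so n = 1.960² × 0.0900 / 0.019² ≈ 957.74 → 958.
Reduction: 2661 − 958 = 1703.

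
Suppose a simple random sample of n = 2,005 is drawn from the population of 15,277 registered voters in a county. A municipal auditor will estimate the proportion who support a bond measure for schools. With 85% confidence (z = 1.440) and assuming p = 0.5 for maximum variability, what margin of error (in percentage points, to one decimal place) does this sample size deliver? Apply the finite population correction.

Finite-population factor: (N−n)/(N−1) = (15277−2005)/(15277−1) = 0.8688.
SE(p̂) = √[p(1−p)/n · (N−n)/(N−1)] = √[0.2500/2005 × 0.8688] = 0.01041.
E = z × SE = 1.440 × 0.01041 = 0.01499 ≈ 1.5 percentage points.

1.5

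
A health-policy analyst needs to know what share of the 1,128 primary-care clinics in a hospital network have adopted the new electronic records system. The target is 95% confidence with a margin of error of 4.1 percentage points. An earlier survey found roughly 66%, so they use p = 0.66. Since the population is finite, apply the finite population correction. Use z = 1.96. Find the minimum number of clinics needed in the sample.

Unadjusted: n₀ = 1.96² × 0.66 × 0.34 / 0.041² ≈ 512.82, so n₀ = 513.
Finite population correction with N = 1,128: n = n₀ / (1 + (n₀−1)/N) = 513 / (1 + 512/1128) = 513 / 1.4539 ≈ 352.84.
Rounding up, n = 353.

353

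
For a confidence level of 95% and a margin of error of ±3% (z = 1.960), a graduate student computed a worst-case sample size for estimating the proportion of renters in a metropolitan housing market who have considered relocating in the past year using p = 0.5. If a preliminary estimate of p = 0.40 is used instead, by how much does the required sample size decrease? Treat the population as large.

Conservative (p = 0.5): n = 1.960² × 0.25 / 0.030² ≈ 1067.11 → 1068.
Using p = 0.40: p(1−p) = 0.2400, so n = 1.960² × 0.2400 / 0.030² ≈ 1024.43 → 1025.
Reduction: 1068 − 1025 = 43.

43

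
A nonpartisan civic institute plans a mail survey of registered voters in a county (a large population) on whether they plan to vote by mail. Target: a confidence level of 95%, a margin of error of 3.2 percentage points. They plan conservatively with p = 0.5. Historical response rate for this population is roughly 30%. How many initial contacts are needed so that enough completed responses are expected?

For 95% confidence, z = 1.96.
Completed interviews needed: n₀ = 1.96² × 0.2500 / 0.032² ≈ 937.89 → 938.
At a 30% response rate, contacts needed = 938 / 0.30 ≈ 3126.67 → 3127.

3127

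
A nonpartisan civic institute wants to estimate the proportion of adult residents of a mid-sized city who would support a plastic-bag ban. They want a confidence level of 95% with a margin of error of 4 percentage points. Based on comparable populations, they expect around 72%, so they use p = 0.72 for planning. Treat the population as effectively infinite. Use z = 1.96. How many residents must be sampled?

485

With p = 0.72, p(1−p) = 0.2016.
n = z²·p(1−p)/E² = 1.96² × 0.2016 / 0.040² = 3.8416 × 0.2016 / 0.001600 ≈ 484.04.
Rounding up gives n = 485.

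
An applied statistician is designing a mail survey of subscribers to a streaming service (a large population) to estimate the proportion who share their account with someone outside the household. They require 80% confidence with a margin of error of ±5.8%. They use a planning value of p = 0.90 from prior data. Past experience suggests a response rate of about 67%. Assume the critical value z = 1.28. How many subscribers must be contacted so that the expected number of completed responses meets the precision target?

66

Completed interviews needed: n₀ = 1.28² × 0.0900 / 0.058² ≈ 43.83 → 44.
At a 67% response rate, contacts needed = 44 / 0.67 ≈ 65.67 → 66.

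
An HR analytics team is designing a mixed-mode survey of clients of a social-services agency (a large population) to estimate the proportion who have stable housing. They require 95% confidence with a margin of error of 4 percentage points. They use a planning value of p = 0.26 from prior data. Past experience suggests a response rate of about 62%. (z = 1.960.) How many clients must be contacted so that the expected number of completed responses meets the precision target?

746

Completed interviews needed: n₀ = 1.960² × 0.1924 / 0.040² ≈ 461.95 → 462.
At a 62% response rate, contacts needed = 462 / 0.62 ≈ 745.16 → 746.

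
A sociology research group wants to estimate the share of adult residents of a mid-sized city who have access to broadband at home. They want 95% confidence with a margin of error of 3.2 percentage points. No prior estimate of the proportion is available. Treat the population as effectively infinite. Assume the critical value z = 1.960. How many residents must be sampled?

With no prior estimate, use p = 0.5, giving p(1−p) = 0.25.
n = z²·p(1−p)/E² = 1.960² × 0.2500 / 0.032² = 3.8416 × 0.2500 / 0.001024 ≈ 937.89.
Rounding up gives n = 938.

938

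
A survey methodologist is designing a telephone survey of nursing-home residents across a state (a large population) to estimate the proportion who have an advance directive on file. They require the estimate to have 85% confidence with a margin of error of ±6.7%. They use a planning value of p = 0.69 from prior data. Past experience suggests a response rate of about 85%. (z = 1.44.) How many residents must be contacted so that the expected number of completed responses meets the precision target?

Completed interviews needed: n₀ = 1.44² × 0.2139 / 0.067² ≈ 98.81 → 99.
At an 85% response rate, contacts needed = 99 / 0.85 ≈ 116.47 → 117.

117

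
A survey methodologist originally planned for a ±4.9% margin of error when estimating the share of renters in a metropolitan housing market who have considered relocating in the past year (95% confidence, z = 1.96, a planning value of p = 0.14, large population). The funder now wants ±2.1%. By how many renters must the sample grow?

At ±4.9%: n = 1.96² × 0.1204 / 0.049² ≈ 192.64 → 193.
At ±2.1%: n = 1.96² × 0.1204 / 0.021² ≈ 1048.82 → 1049.
Additional respondents: 1049 − 193 = 856.

856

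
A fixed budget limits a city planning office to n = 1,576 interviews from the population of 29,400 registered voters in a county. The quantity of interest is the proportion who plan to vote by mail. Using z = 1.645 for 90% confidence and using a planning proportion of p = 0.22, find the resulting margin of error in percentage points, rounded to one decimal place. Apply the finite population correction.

1.7

Finite-population factor: (N−n)/(N−1) = (29400−1576)/(29400−1) = 0.9464.
SE(p̂) = √[p(1−p)/n · (N−n)/(N−1)] = √[0.1716/1576 × 0.9464] = 0.01015.
E = z × SE = 1.645 × 0.01015 = 0.01670 ≈ 1.7 percentage points.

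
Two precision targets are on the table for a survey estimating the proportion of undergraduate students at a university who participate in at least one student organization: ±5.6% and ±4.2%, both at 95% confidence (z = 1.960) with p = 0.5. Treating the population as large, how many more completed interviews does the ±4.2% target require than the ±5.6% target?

At ±5.6%: n = 1.960² × 0.2500 / 0.056² ≈ 306.25 → 307.
At ±4.2%: n = 1.960² × 0.2500 / 0.042² ≈ 544.44 → 545.
Additional respondents: 545 − 307 = 238.

238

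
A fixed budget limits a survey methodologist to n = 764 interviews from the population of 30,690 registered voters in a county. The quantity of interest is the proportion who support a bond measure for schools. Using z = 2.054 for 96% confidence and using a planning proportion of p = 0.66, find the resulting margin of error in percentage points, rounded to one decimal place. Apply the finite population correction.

3.5

Finite-population factor: (N−n)/(N−1) = (30690−764)/(30690−1) = 0.9751.
SE(p̂) = √[p(1−p)/n · (N−n)/(N−1)] = √[0.2244/764 × 0.9751] = 0.01692.
E = z × SE = 2.054 × 0.01692 = 0.03476 ≈ 3.5 percentage points.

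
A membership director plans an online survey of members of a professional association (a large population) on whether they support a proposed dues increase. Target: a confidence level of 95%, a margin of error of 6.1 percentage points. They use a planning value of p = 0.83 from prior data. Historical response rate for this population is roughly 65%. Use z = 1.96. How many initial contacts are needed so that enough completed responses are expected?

225

Completed interviews needed: n₀ = 1.96² × 0.1411 / 0.061² ≈ 145.67 → 146.
At a 65% response rate, contacts needed = 146 / 0.65 ≈ 224.62 → 225.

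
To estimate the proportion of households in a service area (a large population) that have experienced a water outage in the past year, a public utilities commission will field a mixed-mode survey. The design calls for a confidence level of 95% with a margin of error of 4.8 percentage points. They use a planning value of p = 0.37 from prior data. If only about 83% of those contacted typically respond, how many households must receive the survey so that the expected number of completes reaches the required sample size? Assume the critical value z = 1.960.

469

Completed interviews needed: n₀ = 1.960² × 0.2331 / 0.048² ≈ 388.66 → 389.
At an 83% response rate, contacts needed = 389 / 0.83 ≈ 468.67 → 469.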